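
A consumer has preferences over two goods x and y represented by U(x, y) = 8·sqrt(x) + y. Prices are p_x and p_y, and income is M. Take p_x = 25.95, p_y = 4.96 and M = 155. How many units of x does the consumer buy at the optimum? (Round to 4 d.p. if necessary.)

x* = 0.5845

Utility is quasi-linear in y; the FOC for x is 4/√x = p_x/p_y.
Solve: √x = 4·p_y/p_x, so x*(p_x,p_y) = (4·p_y/p_x)², and y* = (M − p_x·x*)/p_y.
Plugging in: x* = (4·4.96/25.95)² = 0.5845.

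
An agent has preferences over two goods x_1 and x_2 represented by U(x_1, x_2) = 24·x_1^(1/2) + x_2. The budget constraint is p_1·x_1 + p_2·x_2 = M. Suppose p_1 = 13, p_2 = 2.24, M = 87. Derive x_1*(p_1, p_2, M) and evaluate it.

MU_x_1 = 12/√x_1, MU_x_2 = 1. Tangency: 12/√x_1 = p_1/p_2.
Solve: √x_1 = 12·p_2/p_1, so x_1*(p_1,p_2) = (12·p_2/p_1)², and x_2* = (M − p_1·x_1*)/p_2.
Plugging in: x_1* = (12·2.24/13)² = 4.2754.

x_1* = 4.2754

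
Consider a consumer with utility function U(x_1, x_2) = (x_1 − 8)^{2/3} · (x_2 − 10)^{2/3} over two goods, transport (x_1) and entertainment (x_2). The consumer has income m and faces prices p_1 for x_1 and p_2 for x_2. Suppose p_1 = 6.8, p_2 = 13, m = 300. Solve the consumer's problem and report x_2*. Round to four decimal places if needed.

x_2* = 14.4462

MRS = (x_2−10)/(x_1−8). Tangency with p_1/p_2 gives x_2−10 = (p_1/p_2)·(x_1−8).
Substituting into the budget: x_1* = 8 + 0.5·(m − 8·p_1 − 10·p_2)/p_1, and x_2* = 10 + 0.5·(…)/p_2.
Discretionary income = 300 − 8·6.8 − 10·13 = 115.6; x_2* = 10 + 0.5·115.6/13 = 14.4462.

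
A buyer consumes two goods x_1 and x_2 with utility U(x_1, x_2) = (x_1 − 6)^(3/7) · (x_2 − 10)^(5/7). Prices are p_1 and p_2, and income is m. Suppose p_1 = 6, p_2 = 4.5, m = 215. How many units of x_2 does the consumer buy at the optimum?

This is Cobb-Douglas in (x_1−6, x_2−10): tangency gives 3/7·p_2·(x_2−10) = 5/7·p_1·(x_1−6).
Substituting into the budget: x_1* = 6 + 0.375·(m − 6·p_1 − 10·p_2)/p_1, and x_2* = 10 + 0.625·(…)/p_2.
Discretionary income = 215 − 6·6 − 10·4.5 = 134; x_2* = 10 + 0.625·134/4.5 = 28.6111.

x_2* = 28.6111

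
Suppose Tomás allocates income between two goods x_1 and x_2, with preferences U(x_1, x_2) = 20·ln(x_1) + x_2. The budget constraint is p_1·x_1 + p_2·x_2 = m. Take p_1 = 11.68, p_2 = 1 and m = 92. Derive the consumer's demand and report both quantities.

x_1* = 1.7123, x_2* = 72

MU_x_1 = 20/x_1, MU_x_2 = 1. Tangency: 20/x_1 = p_1/p_2.
So x_1*(p_1,p_2) = 20·p_2/p_1, independent of income; and x_2* = (m − 20·p_2)/p_2.
At the given prices: x_1* = 20·1/11.68 = 1.7123, and x_2* = 72.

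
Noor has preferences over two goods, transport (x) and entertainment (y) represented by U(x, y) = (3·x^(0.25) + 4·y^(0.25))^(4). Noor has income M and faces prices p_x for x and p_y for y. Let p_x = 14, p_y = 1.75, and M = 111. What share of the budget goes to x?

share on x = 0.2541

MRS = MU_x/MU_y = (3/4)·(y/x)^(0.75). Set equal to p_x/p_y.
Solve for the ratio: y/x = [(4/3)·p_x/p_y]^(4/3).
Substitute y = (y/x)·x into the budget: x* = M/(p_x + p_y·(y/x)).
Numerically y/x = 23.480372, so x* = 111/(14 + 1.75·23.480372) = 2.0149 and y* = 23.480372·2.0149 = 47.3097.
Expenditure on x: 14·2.0149 = 28.2081; share = 0.2541.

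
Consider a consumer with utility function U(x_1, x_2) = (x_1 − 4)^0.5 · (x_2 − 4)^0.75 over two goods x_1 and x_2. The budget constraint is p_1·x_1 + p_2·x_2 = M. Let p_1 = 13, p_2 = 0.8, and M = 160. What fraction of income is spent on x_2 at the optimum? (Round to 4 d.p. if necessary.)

This is Cobb-Douglas in (x_1−4, x_2−4): tangency gives 0.5·p_2·(x_2−4) = 0.75·p_1·(x_1−4).
After buying the subsistence bundle (4, 4), a share 0.4 of the remaining income goes to x_1: x_1* = 4 + 0.4·(M − 4p_1 − 4p_2)/p_1.
Discretionary income = 160 − 4·13 − 4·0.8 = 104.8; x_1* = 4 + 0.4·104.8/13 = 7.2246; x_2* = 4 + 0.6·104.8/0.8 = 82.6.
Expenditure on x_2: 0.8·82.6 = 66.08; share = 0.413.

share on x_2 = 0.413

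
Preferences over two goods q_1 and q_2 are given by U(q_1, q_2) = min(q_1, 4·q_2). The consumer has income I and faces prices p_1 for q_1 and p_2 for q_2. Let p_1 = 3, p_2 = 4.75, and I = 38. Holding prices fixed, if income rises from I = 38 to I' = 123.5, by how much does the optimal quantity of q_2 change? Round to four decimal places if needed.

Δq_2* = 5.1045

With perfect complements, no substitution: consume in ratio q_1:q_2 = 4:1.
Budget: p_1·q_1 + p_2·(1/4)·q_1 = I, so (4·p_1 + p_2)·q_1 = 4·I.
Demand: q_1*(p_1,p_2,I) = 4·I/(4·p_1 + p_2), q_2* = I/(4·p_1 + p_2).
Here 4·3 + 4.75 = 16.75, giving q_2* = 2.2687.
At I' = 123.5: q_2* = 7.3731. Change: 7.3731 − 2.2687 = 5.1045.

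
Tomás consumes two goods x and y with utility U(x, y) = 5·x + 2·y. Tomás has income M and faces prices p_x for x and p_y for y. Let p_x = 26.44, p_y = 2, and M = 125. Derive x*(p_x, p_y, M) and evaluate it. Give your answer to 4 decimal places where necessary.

x* = 0

Linear utility — the consumer picks whichever good has higher MU/price: 5/26.44 = 0.1891 vs 2/2 = 1.
y gives more utility per dollar, so spend all income on y: y* = M/p_y, x* = 0.
Numerically: x* = 0, y* = 62.5.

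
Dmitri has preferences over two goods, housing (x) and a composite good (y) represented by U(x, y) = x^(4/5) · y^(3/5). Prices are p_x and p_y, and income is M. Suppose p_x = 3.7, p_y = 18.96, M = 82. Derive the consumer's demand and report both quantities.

x* = 12.6641, y* = 1.8535

MU_x/MU_y = (0.8·y)/(0.6·x); tangency sets this equal to p_x/p_y.
Rearranging, p_y·y = (3/4)·p_x·x. Substituting into the budget gives p_x·x·(1 + (3/4)) = M.
Demand: x*(p_x,p_y,M) = 4/7·M/p_x and y* = 3/7·M/p_y.
At p_x=3.7, p_y=18.96, M=82: x* = 4/7·82/3.7 = 12.6641, y* = 1.8535.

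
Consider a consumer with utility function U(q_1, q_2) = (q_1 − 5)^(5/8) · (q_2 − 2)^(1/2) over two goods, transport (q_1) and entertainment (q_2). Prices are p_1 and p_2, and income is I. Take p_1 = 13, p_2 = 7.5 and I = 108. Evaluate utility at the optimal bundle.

Substituting into the budget: q_1* = 5 + 5/9·(I − 5·p_1 − 2·p_2)/p_1, and q_2* = 2 + 4/9·(…)/p_2.
Discretionary income = 108 − 5·13 − 2·7.5 = 28; q_1* = 5 + 5/9·28/13 = 6.1966; q_2* = 2 + 4/9·28/7.5 = 3.6593.
Utility at the optimum: U(6.1966, 3.6593) = 1.441.

V = 1.441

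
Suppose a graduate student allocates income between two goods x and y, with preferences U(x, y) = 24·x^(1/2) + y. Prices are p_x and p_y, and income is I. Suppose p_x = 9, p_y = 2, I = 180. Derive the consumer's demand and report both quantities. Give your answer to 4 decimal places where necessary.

Thus x* = (12·p_y/p_x)² — independent of I — with the rest of income spent on y.
Plugging in: x* = (12·2/9)² = 7.1111, y* = 58.

x* = 7.1111, y* = 58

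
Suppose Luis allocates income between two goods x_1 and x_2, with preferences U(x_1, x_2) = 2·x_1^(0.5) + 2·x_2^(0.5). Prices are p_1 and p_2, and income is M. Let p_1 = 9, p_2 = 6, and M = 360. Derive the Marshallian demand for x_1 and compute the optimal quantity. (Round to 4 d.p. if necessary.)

MU_x_1 ∝ 2·x_1^(-0.5), MU_x_2 ∝ 2·x_2^(-0.5), so MRS = (x_2/x_1)^(0.5) = p_1/p_2.
Solve for the ratio: x_2/x_1 = [p_1/p_2]^(2).
Substitute x_2 = (x_2/x_1)·x_1 into the budget: x_1* = M/(p_1 + p_2·(x_2/x_1)).
Numerically x_2/x_1 = 2.25, so x_1* = 360/(9 + 6·2.25) = 16.

x_1* = 16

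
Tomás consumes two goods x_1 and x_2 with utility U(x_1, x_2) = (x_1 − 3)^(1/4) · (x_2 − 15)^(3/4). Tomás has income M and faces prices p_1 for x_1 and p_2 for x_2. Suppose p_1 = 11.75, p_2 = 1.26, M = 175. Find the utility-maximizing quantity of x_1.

x_1* = 5.5713

Let x_1' = x_1−3, x_2' = x_2−15. MRS = (1/3)·x_2'/x_1' = p_1/p_2.
Substituting into the budget: x_1* = 3 + 0.25·(M − 3·p_1 − 15·p_2)/p_1, and x_2* = 15 + 0.75·(…)/p_2.
Discretionary income = 175 − 3·11.75 − 15·1.26 = 120.85; x_1* = 3 + 0.25·120.85/11.75 = 5.5713.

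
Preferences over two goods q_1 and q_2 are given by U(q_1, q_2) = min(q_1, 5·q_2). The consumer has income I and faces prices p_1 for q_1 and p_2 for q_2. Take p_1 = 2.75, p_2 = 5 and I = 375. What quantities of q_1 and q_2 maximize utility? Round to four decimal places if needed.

q_1* = 100, q_2* = 20

Demand: q_1*(p_1,p_2,I) = 5·I/(5·p_1 + p_2), q_2* = I/(5·p_1 + p_2).
Here 5·2.75 + 5 = 18.75, giving q_1* = 100 and q_2* = 20.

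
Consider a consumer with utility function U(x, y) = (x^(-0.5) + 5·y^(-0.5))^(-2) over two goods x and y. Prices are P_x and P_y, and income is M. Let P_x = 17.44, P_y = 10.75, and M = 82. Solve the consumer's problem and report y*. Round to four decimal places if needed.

y* = 5.4413

MRS = MU_x/MU_y = (1/5)·(y/x)^(1.5). Set equal to P_x/P_y.
Solve for the ratio: y/x = [5·P_x/P_y]^(2/3).
With the ratio pinned down, the budget gives x* = M/(P_x + P_y·(y/x)) and y* = (y/x)·x*.
Numerically y/x = 4.037123, so x* = 82/(17.44 + 10.75·4.037123) = 1.3478 and y* = 4.037123·1.3478 = 5.4413.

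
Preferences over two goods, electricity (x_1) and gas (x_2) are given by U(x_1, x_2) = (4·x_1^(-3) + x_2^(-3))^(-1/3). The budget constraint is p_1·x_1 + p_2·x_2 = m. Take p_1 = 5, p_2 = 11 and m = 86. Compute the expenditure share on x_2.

share on x_2 = 0.5609

MRS = MU_x_1/MU_x_2 = 4·(x_2/x_1)^(4). Set equal to p_1/p_2.
Hence x_2/x_1 = ((1/4)·p_1/p_2)^(1/(4)), i.e. raised to the 0.25 power.
With the ratio pinned down, the budget gives x_1* = m/(p_1 + p_2·(x_2/x_1)) and x_2* = (x_2/x_1)·x_1*.
Numerically x_2/x_1 = 0.580603, so x_1* = 86/(5 + 11·0.580603) = 7.5527 and x_2* = 0.580603·7.5527 = 4.3851.
Expenditure on x_2: 11·4.3851 = 48.2364; share = 0.5609.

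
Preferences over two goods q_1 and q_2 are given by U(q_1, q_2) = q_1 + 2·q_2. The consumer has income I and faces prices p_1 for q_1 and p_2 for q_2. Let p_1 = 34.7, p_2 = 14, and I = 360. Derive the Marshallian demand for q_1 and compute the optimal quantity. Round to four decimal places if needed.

q_1* = 0

Perfect substitutes: compare marginal utility per dollar. 1/p_1 vs 2/p_2 → 0.0288 vs 0.1429.
q_2 gives more utility per dollar, so spend all income on q_2: q_2* = I/p_2, q_1* = 0.
Numerically: q_1* = 0, q_2* = 25.7143.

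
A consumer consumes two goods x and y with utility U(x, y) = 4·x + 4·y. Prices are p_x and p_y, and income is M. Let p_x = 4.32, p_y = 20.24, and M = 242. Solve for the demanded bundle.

x gives more utility per dollar, so spend all income on x: x* = M/p_x, y* = 0.
Numerically: x* = 56.0185, y* = 0.

x* = 56.0185, y* = 0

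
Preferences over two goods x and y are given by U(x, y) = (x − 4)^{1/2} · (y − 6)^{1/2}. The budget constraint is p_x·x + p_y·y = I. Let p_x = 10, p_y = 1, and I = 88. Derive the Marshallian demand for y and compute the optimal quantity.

y* = 27

This is Cobb-Douglas in (x−4, y−6): tangency gives 0.5·p_y·(y−6) = 0.5·p_x·(x−4).
After buying the subsistence bundle (4, 6), a share 0.5 of the remaining income goes to x: x* = 4 + 0.5·(I − 4p_x − 6p_y)/p_x.
Discretionary income = 88 − 4·10 − 6·1 = 42; y* = 6 + 0.5·42/1 = 27.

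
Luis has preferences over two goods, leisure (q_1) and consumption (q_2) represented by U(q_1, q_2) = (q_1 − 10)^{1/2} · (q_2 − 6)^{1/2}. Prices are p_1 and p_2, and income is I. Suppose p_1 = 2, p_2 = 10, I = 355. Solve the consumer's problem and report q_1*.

Let q_1' = q_1−10, q_2' = q_2−6. MRS = q_2'/q_1' = p_1/p_2.
After buying the subsistence bundle (10, 6), a share 0.5 of the remaining income goes to q_1: q_1* = 10 + 0.5·(I − 10p_1 − 6p_2)/p_1.
Discretionary income = 355 − 10·2 − 6·10 = 275; q_1* = 10 + 0.5·275/2 = 78.75.

q_1* = 78.75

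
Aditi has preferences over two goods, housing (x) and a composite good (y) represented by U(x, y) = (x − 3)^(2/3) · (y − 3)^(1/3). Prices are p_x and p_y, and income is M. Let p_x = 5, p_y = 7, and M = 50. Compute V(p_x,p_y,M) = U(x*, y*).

Discretionary income = 50 − 3·5 − 3·7 = 14; x* = 3 + 2/3·14/5 = 4.8667; y* = 3 + 1/3·14/7 = 3.6667.
Utility at the optimum: U(4.8667, 3.6667) = 1.3244.

V = 1.3244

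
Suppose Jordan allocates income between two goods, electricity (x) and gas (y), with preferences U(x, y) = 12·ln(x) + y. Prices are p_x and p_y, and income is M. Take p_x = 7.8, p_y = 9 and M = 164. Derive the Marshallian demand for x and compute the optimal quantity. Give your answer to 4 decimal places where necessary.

x* = 13.8462

MU_x = 12/x, MU_y = 1. Tangency: 12/x = p_x/p_y.
So x*(p_x,p_y) = 12·p_y/p_x, independent of income; and y* = (M − 12·p_y)/p_y.
At the given prices: x* = 12·9/7.8 = 13.8462.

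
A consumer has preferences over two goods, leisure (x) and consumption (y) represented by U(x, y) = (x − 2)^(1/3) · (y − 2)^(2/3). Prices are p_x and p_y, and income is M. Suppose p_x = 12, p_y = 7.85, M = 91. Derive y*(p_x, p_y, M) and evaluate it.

This is Cobb-Douglas in (x−2, y−2): tangency gives 1/3·p_y·(y−2) = 2/3·p_x·(x−2).
After buying the subsistence bundle (2, 2), a share 1/3 of the remaining income goes to x: x* = 2 + 1/3·(M − 2p_x − 2p_y)/p_x.
Discretionary income = 91 − 2·12 − 2·7.85 = 51.3; y* = 2 + 2/3·51.3/7.85 = 6.3567.

y* = 6.3567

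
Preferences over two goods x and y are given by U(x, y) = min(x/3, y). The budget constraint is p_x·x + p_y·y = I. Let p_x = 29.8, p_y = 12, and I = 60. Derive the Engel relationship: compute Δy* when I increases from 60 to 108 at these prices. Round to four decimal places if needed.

Demand: x*(p_x,p_y,I) = 3·I/(3·p_x + p_y), y* = I/(3·p_x + p_y).
Here 3·29.8 + 12 = 101.4, giving y* = 0.5917.
At I' = 108: y* = 1.0651. Change: 1.0651 − 0.5917 = 0.4734.

Δy* = 0.4734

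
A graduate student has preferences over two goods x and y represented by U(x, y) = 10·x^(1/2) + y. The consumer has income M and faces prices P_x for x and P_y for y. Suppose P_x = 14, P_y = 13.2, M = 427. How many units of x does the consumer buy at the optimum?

Set MRS = P_x/P_y: 5·x^(−1/2) = P_x/P_y.
Solve: √x = 5·P_y/P_x, so x*(P_x,P_y) = (5·P_y/P_x)², and y* = (M − P_x·x*)/P_y.
Plugging in: x* = (5·13.2/14)² = 22.2245.

x* = 22.2245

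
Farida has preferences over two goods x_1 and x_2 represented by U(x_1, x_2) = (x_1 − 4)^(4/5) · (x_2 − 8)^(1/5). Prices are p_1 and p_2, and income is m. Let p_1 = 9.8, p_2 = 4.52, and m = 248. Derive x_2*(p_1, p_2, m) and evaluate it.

x_2* = 15.6389

This is Cobb-Douglas in (x_1−4, x_2−8): tangency gives 0.8·p_2·(x_2−8) = 0.2·p_1·(x_1−4).
Substituting into the budget: x_1* = 4 + 0.8·(m − 4·p_1 − 8·p_2)/p_1, and x_2* = 8 + 0.2·(…)/p_2.
Discretionary income = 248 − 4·9.8 − 8·4.52 = 172.64; x_2* = 8 + 0.2·172.64/4.52 = 15.6389.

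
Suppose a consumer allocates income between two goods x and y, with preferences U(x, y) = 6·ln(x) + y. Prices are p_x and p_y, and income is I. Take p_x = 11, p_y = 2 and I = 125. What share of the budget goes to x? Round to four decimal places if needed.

MU_x = 6/x, MU_y = 1. Tangency: 6/x = p_x/p_y.
So x*(p_x,p_y) = 6·p_y/p_x, independent of income; and y* = (I − 6·p_y)/p_y.
At the given prices: x* = 6·2/11 = 1.0909, and y* = 56.5.
Expenditure on x: 11·1.0909 = 12; share = 0.096.

share on x = 0.096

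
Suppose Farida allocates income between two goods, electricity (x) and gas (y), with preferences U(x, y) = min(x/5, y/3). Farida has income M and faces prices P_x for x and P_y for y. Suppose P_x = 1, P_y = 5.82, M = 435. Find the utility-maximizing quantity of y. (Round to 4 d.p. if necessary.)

With perfect complements, no substitution: consume in ratio x:y = 5:3.
Budget: P_x·x + P_y·(3/5)·x = M, so (5·P_x + 3·P_y)·x = 5·M.
Demand: x*(P_x,P_y,M) = 5·M/(5·P_x + 3·P_y), y* = 3·M/(5·P_x + 3·P_y).
Here 5·1 + 3·5.82 = 22.46, giving y* = 58.1033.

y* = 58.1033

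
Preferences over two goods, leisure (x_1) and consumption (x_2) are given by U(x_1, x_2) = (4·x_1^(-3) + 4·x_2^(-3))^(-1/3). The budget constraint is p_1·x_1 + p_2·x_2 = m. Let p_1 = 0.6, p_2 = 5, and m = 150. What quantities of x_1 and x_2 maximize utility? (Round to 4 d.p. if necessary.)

MU_x_1 ∝ 4·x_1^(-4), MU_x_2 ∝ 4·x_2^(-4), so MRS = (x_2/x_1)^(4) = p_1/p_2.
Solve for the ratio: x_2/x_1 = [p_1/p_2]^(0.25).
Substitute x_2 = (x_2/x_1)·x_1 into the budget: x_1* = m/(p_1 + p_2·(x_2/x_1)).
Numerically x_2/x_1 = 0.588566, so x_1* = 150/(0.6 + 5·0.588566) = 42.339 and x_2* = 0.588566·42.339 = 24.9193.

x_1* = 42.339, x_2* = 24.9193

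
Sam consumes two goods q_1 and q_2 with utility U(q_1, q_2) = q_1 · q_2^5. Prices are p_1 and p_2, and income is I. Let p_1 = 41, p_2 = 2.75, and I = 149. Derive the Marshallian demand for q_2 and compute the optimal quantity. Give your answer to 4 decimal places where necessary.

q_2* = 45.1515

The MRS is (1/5)·q_2/q_1. Set MRS = p_1/p_2.
So p_2·q_2 = 5·p_1·q_1; combined with the budget, a share 1/6 of income goes to q_1.
Demand: q_1*(p_1,p_2,I) = 1/6·I/p_1 and q_2* = 5/6·I/p_2.
At p_1=41, p_2=2.75, I=149: q_2* = 5/6·149/2.75 = 45.1515.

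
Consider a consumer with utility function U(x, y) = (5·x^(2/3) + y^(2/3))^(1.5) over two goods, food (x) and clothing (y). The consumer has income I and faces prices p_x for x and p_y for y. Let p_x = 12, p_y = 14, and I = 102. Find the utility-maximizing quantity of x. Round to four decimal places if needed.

x* = 8.4503

Numerically y/x = 0.005038, so x* = 102/(12 + 14·0.005038) = 8.4503.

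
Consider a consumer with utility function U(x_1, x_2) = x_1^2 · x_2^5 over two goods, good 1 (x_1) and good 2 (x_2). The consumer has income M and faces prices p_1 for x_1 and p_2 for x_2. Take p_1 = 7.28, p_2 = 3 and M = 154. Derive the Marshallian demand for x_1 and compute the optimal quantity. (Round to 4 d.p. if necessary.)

The MRS is (2/5)·x_2/x_1. Set MRS = p_1/p_2.
Rearranging, p_2·x_2 = (5/2)·p_1·x_1. Substituting into the budget gives p_1·x_1·(1 + (5/2)) = M.
Demand: x_1*(p_1,p_2,M) = 2/7·M/p_1 and x_2* = 5/7·M/p_2.
At p_1=7.28, p_2=3, M=154: x_1* = 2/7·154/7.28 = 6.044.

x_1* = 6.044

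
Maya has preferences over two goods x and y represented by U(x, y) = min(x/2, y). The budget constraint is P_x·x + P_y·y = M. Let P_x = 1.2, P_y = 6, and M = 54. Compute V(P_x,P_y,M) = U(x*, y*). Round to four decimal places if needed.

With perfect complements, no substitution: consume in ratio x:y = 2:1.
Budget: P_x·x + P_y·(1/2)·x = M, so (2·P_x + P_y)·x = 2·M.
Demand: x*(P_x,P_y,M) = 2·M/(2·P_x + P_y), y* = M/(2·P_x + P_y).
Here 2·1.2 + 6 = 8.4, giving x* = 12.8571 and y* = 6.4286.
Utility at the optimum: U(12.8571, 6.4286) = 6.4286.

V = 6.4286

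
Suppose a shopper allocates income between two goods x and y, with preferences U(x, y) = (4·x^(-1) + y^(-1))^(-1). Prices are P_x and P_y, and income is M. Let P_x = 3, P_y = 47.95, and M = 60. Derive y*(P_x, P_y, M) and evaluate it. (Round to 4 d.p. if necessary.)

From the CES first-order condition, 4·(y/x)^(2) = P_x/P_y.
Hence y/x = ((1/4)·P_x/P_y)^(1/(2)), i.e. raised to the 0.5 power.
With the ratio pinned down, the budget gives x* = M/(P_x + P_y·(y/x)) and y* = (y/x)·x*.
Numerically y/x = 0.125065, so x* = 60/(3 + 47.95·0.125065) = 6.669 and y* = 0.125065·6.669 = 0.8341.

y* = 0.8341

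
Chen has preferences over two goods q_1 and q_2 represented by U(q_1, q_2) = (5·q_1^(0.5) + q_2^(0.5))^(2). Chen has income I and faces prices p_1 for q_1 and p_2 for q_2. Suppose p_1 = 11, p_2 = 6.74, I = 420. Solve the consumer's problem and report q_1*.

q_1* = 35.842

From the CES first-order condition, 5·(q_2/q_1)^(0.5) = p_1/p_2.
Solve for the ratio: q_2/q_1 = [(1/5)·p_1/p_2]^(2).
Substitute q_2 = (q_2/q_1)·q_1 into the budget: q_1* = I/(p_1 + p_2·(q_2/q_1)).
Numerically q_2/q_1 = 0.106543, so q_1* = 420/(11 + 6.74·0.106543) = 35.842.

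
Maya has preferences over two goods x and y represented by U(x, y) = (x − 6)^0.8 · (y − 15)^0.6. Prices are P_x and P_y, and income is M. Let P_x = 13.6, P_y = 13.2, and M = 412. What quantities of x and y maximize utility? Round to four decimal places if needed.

x* = 11.563, y* = 19.2987

Discretionary income = 412 − 6·13.6 − 15·13.2 = 132.4; x* = 6 + 4/7·132.4/13.6 = 11.563; y* = 15 + 3/7·132.4/13.2 = 19.2987.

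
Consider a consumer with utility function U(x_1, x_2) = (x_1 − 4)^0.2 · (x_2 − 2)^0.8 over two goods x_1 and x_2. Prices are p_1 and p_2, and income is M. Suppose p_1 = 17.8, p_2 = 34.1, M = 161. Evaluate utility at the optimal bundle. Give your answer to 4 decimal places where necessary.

V = 0.4374

After buying the subsistence bundle (4, 2), a share 0.2 of the remaining income goes to x_1: x_1* = 4 + 0.2·(M − 4p_1 − 2p_2)/p_1.
Discretionary income = 161 − 4·17.8 − 2·34.1 = 21.6; x_1* = 4 + 0.2·21.6/17.8 = 4.2427; x_2* = 2 + 0.8·21.6/34.1 = 2.5067.
Utility at the optimum: U(4.2427, 2.5067) = 0.4374.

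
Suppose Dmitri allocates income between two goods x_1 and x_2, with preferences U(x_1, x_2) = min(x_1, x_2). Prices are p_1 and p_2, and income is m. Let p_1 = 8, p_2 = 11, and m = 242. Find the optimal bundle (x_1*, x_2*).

x_1* = 12.7368, x_2* = 12.7368

With perfect complements, no substitution: consume in ratio x_1:x_2 = 1:1.
Budget: p_1·x_1 + p_2·x_1 = m, so (p_1 + p_2)·x_1 = m.
Demand: x_1*(p_1,p_2,m) = m/(p_1 + p_2), x_2* = m/(p_1 + p_2).
Here 8 + 11 = 19, giving x_1* = 12.7368 and x_2* = 12.7368.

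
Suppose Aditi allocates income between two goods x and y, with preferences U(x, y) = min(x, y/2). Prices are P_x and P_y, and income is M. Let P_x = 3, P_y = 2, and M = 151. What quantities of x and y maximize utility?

x* = 21.5714, y* = 43.1429

Leontief preferences: the optimum is at the kink where x/1 = y/2, i.e. y = 2·x.
Budget: P_x·x + P_y·2·x = M, so (P_x + 2·P_y)·x = M.
Demand: x*(P_x,P_y,M) = M/(P_x + 2·P_y), y* = 2·M/(P_x + 2·P_y).
Here 3 + 2·2 = 7, giving x* = 21.5714 and y* = 43.1429.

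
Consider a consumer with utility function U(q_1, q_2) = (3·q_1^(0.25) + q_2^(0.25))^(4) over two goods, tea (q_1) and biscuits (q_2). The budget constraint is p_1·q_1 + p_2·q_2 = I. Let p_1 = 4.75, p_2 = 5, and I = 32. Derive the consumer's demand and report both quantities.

q_1* = 5.4896, q_2* = 1.1849

From the CES first-order condition, 3·(q_2/q_1)^(0.75) = p_1/p_2.
Solve for the ratio: q_2/q_1 = [(1/3)·p_1/p_2]^(4/3).
With the ratio pinned down, the budget gives q_1* = I/(p_1 + p_2·(q_2/q_1)) and q_2* = (q_2/q_1)·q_1*.
Numerically q_2/q_1 = 0.215842, so q_1* = 32/(4.75 + 5·0.215842) = 5.4896 and q_2* = 0.215842·5.4896 = 1.1849.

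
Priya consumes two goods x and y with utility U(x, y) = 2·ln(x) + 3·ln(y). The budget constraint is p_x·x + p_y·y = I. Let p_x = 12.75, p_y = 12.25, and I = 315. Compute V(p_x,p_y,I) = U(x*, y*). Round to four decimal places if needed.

V = 12.7902

Tangency: MRS = (2/3)·y/x = p_x/p_y.
Rearranging, p_y·y = (3/2)·p_x·x. Substituting into the budget gives p_x·x·(1 + (3/2)) = I.
Demand: x*(p_x,p_y,I) = 0.4·I/p_x and y* = 0.6·I/p_y.
At p_x=12.75, p_y=12.25, I=315: x* = 0.4·315/12.75 = 9.8824, y* = 15.4286.
Utility at the optimum: U(9.8824, 15.4286) = 12.7902.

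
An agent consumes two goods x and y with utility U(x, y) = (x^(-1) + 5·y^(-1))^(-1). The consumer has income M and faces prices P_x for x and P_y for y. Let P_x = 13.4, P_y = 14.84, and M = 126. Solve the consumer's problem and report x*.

x* = 2.8042

Substitute y = (y/x)·x into the budget: x* = M/(P_x + P_y·(y/x)).
Numerically y/x = 2.124812, so x* = 126/(13.4 + 14.84·2.124812) = 2.8042.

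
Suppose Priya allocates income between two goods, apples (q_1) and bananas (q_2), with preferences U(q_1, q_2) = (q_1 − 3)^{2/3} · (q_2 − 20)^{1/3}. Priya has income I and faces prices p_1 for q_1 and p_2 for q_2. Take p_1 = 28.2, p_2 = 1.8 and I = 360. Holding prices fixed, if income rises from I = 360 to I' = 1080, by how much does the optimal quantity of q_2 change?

Let q_1' = q_1−3, q_2' = q_2−20. MRS = 2·q_2'/q_1' = p_1/p_2.
Substituting into the budget: q_1* = 3 + 2/3·(I − 3·p_1 − 20·p_2)/p_1, and q_2* = 20 + 1/3·(…)/p_2.
Discretionary income = 360 − 3·28.2 − 20·1.8 = 239.4; q_2* = 20 + 1/3·239.4/1.8 = 64.3333.
At I' = 1080: q_2* = 197.6667. Change: 197.6667 − 64.3333 = 133.3333.

Δq_2* = 133.3333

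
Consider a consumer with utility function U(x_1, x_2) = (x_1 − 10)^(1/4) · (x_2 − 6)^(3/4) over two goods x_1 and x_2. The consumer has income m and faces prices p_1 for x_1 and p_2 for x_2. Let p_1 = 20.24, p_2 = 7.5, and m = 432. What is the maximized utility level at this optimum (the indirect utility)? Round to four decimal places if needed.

Substituting into the budget: x_1* = 10 + 0.25·(m − 10·p_1 − 6·p_2)/p_1, and x_2* = 6 + 0.75·(…)/p_2.
Discretionary income = 432 − 10·20.24 − 6·7.5 = 184.6; x_1* = 10 + 0.25·184.6/20.24 = 12.2801; x_2* = 6 + 0.75·184.6/7.5 = 24.46.
Utility at the optimum: U(12.2801, 24.46) = 10.9437.

V = 10.9437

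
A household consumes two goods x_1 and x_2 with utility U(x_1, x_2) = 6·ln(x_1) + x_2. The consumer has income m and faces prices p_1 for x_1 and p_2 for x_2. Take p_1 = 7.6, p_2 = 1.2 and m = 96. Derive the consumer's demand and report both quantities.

x_1* = 0.9474, x_2* = 74

Set MRS = p_1/p_2: (6/x_1)/1 = p_1/p_2.
So x_1*(p_1,p_2) = 6·p_2/p_1, independent of income; and x_2* = (m − 6·p_2)/p_2.
At the given prices: x_1* = 6·1.2/7.6 = 0.9474, and x_2* = 74.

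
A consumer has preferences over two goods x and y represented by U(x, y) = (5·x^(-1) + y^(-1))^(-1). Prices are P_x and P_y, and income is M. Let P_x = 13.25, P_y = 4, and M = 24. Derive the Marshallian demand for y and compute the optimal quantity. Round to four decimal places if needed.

y* = 1.1835

Numerically y/x = 0.813941, so x* = 24/(13.25 + 4·0.813941) = 1.454 and y* = 0.813941·1.454 = 1.1835.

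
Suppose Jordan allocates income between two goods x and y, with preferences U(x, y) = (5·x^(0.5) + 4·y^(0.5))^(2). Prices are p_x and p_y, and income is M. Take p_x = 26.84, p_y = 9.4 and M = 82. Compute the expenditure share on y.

share on y = 0.6463

MRS = MU_x/MU_y = (5/4)·(y/x)^(0.5). Set equal to p_x/p_y.
Solve for the ratio: y/x = [(4/5)·p_x/p_y]^(2).
With the ratio pinned down, the budget gives x* = M/(p_x + p_y·(y/x)) and y* = (y/x)·x*.
Numerically y/x = 5.217822, so x* = 82/(26.84 + 9.4·5.217822) = 1.0805 and y* = 5.217822·1.0805 = 5.6381.
Expenditure on y: 9.4·5.6381 = 52.9981; share = 0.6463.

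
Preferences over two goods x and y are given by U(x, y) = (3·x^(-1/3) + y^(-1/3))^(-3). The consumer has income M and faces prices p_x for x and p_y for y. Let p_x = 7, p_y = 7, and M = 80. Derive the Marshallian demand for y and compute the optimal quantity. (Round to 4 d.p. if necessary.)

y* = 3.4848

MRS = MU_x/MU_y = 3·(y/x)^(4/3). Set equal to p_x/p_y.
Solve for the ratio: y/x = [(1/3)·p_x/p_y]^(0.75).
Substitute y = (y/x)·x into the budget: x* = M/(p_x + p_y·(y/x)).
Numerically y/x = 0.438691, so x* = 80/(7 + 7·0.438691) = 7.9437 and y* = 0.438691·7.9437 = 3.4848.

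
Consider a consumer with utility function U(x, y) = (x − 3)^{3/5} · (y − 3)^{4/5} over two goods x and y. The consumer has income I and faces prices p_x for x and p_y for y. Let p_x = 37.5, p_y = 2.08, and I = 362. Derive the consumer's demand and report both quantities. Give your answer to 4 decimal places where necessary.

Substituting into the budget: x* = 3 + 3/7·(I − 3·p_x − 3·p_y)/p_x, and y* = 3 + 4/7·(…)/p_y.
Discretionary income = 362 − 3·37.5 − 3·2.08 = 243.26; x* = 3 + 3/7·243.26/37.5 = 5.7801; y* = 3 + 4/7·243.26/2.08 = 69.8297.

x* = 5.7801, y* = 69.8297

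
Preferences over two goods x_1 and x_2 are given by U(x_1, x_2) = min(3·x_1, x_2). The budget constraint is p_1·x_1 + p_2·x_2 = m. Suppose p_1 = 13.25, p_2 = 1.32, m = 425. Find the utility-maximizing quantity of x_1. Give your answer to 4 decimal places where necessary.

With perfect complements, no substitution: consume in ratio x_1:x_2 = 1:3.
Budget: p_1·x_1 + p_2·3·x_1 = m, so (p_1 + 3·p_2)·x_1 = m.
Demand: x_1*(p_1,p_2,m) = m/(p_1 + 3·p_2), x_2* = 3·m/(p_1 + 3·p_2).
Here 13.25 + 3·1.32 = 17.21, giving x_1* = 24.6949.

x_1* = 24.6949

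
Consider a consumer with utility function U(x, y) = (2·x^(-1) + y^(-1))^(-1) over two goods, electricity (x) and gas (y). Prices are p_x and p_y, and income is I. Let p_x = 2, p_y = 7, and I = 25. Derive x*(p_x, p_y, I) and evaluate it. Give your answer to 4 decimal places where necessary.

MU_x ∝ 2·x^(-2), MU_y ∝ y^(-2), so MRS = 2·(y/x)^(2) = p_x/p_y.
Solve for the ratio: y/x = [(1/2)·p_x/p_y]^(0.5).
Substitute y = (y/x)·x into the budget: x* = I/(p_x + p_y·(y/x)).
Numerically y/x = 0.377964, so x* = 25/(2 + 7·0.377964) = 5.3813.

x* = 5.3813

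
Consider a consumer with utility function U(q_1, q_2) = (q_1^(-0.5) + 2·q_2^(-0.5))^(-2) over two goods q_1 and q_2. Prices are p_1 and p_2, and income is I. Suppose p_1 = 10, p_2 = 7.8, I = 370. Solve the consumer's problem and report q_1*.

Substitute q_2 = (q_2/q_1)·q_1 into the budget: q_1* = I/(p_1 + p_2·(q_2/q_1)).
Numerically q_2/q_1 = 1.87337, so q_1* = 370/(10 + 7.8·1.87337) = 15.0331.

q_1* = 15.0331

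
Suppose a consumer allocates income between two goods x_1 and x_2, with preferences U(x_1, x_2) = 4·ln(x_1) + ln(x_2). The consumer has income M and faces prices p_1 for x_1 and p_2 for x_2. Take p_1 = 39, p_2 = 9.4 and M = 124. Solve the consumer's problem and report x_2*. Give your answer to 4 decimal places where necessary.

x_2* = 2.6383

MU_x_1/MU_x_2 = (4·x_2)/(x_1); tangency sets this equal to p_1/p_2.
Rearranging, p_2·x_2 = (1/4)·p_1·x_1. Substituting into the budget gives p_1·x_1·(1 + (1/4)) = M.
Demand: x_1*(p_1,p_2,M) = 0.8·M/p_1 and x_2* = 0.2·M/p_2.
At p_1=39, p_2=9.4, M=124: x_2* = 0.2·124/9.4 = 2.6383.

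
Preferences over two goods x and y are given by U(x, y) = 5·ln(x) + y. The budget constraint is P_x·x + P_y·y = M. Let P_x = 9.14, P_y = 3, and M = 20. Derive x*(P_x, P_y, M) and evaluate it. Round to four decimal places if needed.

Set MRS = P_x/P_y: (5/x)/1 = P_x/P_y.
So x*(P_x,P_y) = 5·P_y/P_x, independent of income; and y* = (M − 5·P_y)/P_y.
At the given prices: x* = 5·3/9.14 = 1.6411.

x* = 1.6411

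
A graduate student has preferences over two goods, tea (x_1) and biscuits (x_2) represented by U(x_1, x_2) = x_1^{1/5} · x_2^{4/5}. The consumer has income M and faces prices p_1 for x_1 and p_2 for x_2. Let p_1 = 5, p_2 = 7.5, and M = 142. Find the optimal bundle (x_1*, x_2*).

x_1* = 5.68, x_2* = 15.1467

MU_x_1/MU_x_2 = (0.2·x_2)/(0.8·x_1); tangency sets this equal to p_1/p_2.
So 0.2·p_2·x_2 = 0.8·p_1·x_1; combined with the budget, a share 0.2 of income goes to x_1.
Demand: x_1*(p_1,p_2,M) = 0.2·M/p_1 and x_2* = 0.8·M/p_2.
At p_1=5, p_2=7.5, M=142: x_1* = 0.2·142/5 = 5.68, x_2* = 15.1467.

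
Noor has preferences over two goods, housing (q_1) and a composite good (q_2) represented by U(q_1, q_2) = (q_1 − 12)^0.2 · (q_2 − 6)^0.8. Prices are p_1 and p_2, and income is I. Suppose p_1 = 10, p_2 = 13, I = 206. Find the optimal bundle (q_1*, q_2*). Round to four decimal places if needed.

q_1* = 12.16, q_2* = 6.4923

After buying the subsistence bundle (12, 6), a share 0.2 of the remaining income goes to q_1: q_1* = 12 + 0.2·(I − 12p_1 − 6p_2)/p_1.
Discretionary income = 206 − 12·10 − 6·13 = 8; q_1* = 12 + 0.2·8/10 = 12.16; q_2* = 6 + 0.8·8/13 = 6.4923.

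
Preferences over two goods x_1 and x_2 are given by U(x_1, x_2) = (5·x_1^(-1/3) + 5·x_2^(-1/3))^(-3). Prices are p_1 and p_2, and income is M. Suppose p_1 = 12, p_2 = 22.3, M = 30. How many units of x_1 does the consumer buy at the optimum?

x_1* = 1.1534

From the CES first-order condition, (x_2/x_1)^(4/3) = p_1/p_2.
Solve for the ratio: x_2/x_1 = [p_1/p_2]^(0.75).
With the ratio pinned down, the budget gives x_1* = M/(p_1 + p_2·(x_2/x_1)) and x_2* = (x_2/x_1)·x_1*.
Numerically x_2/x_1 = 0.628286, so x_1* = 30/(12 + 22.3·0.628286) = 1.1534.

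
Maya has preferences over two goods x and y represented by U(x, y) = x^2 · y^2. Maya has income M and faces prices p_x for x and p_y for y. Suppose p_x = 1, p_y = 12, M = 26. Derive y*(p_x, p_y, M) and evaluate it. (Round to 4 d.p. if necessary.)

Tangency: MRS = y/x = p_x/p_y.
Rearranging, p_y·y = p_x·x. Substituting into the budget gives p_x·x·(1 + 1) = M.
Demand: x*(p_x,p_y,M) = 0.5·M/p_x and y* = 0.5·M/p_y.
At p_x=1, p_y=12, M=26: y* = 0.5·26/12 = 1.0833.

y* = 1.0833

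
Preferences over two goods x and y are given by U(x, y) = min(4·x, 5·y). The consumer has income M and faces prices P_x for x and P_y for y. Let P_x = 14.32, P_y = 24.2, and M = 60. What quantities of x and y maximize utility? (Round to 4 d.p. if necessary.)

Here 5·14.32 + 4·24.2 = 168.4, giving x* = 1.7815 and y* = 1.4252.

x* = 1.7815, y* = 1.4252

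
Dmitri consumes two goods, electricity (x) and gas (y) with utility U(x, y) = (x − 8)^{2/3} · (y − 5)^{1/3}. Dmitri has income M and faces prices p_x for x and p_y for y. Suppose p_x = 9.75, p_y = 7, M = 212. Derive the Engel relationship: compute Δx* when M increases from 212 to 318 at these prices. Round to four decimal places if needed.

After buying the subsistence bundle (8, 5), a share 2/3 of the remaining income goes to x: x* = 8 + 2/3·(M − 8p_x − 5p_y)/p_x.
Discretionary income = 212 − 8·9.75 − 5·7 = 99; x* = 8 + 2/3·99/9.75 = 14.7692.
At M' = 318: x* = 22.0171. Change: 22.0171 − 14.7692 = 7.2479.

Δx* = 7.2479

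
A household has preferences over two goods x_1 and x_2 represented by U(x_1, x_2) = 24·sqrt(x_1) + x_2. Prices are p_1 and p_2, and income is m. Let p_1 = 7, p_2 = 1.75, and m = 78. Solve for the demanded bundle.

x_1* = 9, x_2* = 8.5714

MU_x_1 = 12/√x_1, MU_x_2 = 1. Tangency: 12/√x_1 = p_1/p_2.
Thus x_1* = (12·p_2/p_1)² — independent of m — with the rest of income spent on x_2.
Plugging in: x_1* = (12·1.75/7)² = 9, x_2* = 8.5714.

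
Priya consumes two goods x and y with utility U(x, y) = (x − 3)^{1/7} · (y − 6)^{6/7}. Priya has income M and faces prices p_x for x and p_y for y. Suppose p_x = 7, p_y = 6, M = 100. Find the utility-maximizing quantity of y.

Substituting into the budget: x* = 3 + 1/7·(M − 3·p_x − 6·p_y)/p_x, and y* = 6 + 6/7·(…)/p_y.
Discretionary income = 100 − 3·7 − 6·6 = 43; y* = 6 + 6/7·43/6 = 12.1429.

y* = 12.1429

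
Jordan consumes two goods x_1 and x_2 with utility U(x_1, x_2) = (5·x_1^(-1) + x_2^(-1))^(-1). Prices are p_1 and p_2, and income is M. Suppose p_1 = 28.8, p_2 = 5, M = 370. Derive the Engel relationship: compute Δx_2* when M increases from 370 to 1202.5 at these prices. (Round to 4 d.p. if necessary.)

Numerically x_2/x_1 = 1.073313, so x_1* = 370/(28.8 + 5·1.073313) = 10.8293 and x_2* = 1.073313·10.8293 = 11.6232.
At M' = 1202.5: x_2* = 37.7755. Change: 37.7755 − 11.6232 = 26.1523.

Δx_2* = 26.1523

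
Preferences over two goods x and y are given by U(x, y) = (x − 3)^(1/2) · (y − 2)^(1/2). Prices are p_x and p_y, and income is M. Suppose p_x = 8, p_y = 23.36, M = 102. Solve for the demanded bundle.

x* = 4.955, y* = 2.6695

Discretionary income = 102 − 3·8 − 2·23.36 = 31.28; x* = 3 + 0.5·31.28/8 = 4.955; y* = 2 + 0.5·31.28/23.36 = 2.6695.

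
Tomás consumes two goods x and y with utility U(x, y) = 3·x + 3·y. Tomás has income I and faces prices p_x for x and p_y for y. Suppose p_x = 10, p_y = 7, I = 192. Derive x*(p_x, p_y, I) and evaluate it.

Linear utility — the consumer picks whichever good has higher MU/price: 3/10 = 0.3 vs 3/7 = 0.4286.
y gives more utility per dollar, so spend all income on y: y* = I/p_y, x* = 0.
Numerically: x* = 0, y* = 27.4286.

x* = 0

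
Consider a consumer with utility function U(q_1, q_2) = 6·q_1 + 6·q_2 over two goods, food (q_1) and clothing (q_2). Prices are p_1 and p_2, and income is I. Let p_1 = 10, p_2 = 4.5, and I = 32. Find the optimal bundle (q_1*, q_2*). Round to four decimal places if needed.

Linear utility — the consumer picks whichever good has higher MU/price: 6/10 = 0.6 vs 6/4.5 = 1.3333.
q_2 gives more utility per dollar, so spend all income on q_2: q_2* = I/p_2, q_1* = 0.
Numerically: q_1* = 0, q_2* = 7.1111.

q_1* = 0, q_2* = 7.1111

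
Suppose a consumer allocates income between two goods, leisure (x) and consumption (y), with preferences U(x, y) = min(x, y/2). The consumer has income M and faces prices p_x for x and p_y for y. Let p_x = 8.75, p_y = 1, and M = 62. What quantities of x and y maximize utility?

x* = 5.7674, y* = 11.5349

With perfect complements, no substitution: consume in ratio x:y = 1:2.
Budget: p_x·x + p_y·2·x = M, so (p_x + 2·p_y)·x = M.
Demand: x*(p_x,p_y,M) = M/(p_x + 2·p_y), y* = 2·M/(p_x + 2·p_y).
Here 8.75 + 2·1 = 10.75, giving x* = 5.7674 and y* = 11.5349.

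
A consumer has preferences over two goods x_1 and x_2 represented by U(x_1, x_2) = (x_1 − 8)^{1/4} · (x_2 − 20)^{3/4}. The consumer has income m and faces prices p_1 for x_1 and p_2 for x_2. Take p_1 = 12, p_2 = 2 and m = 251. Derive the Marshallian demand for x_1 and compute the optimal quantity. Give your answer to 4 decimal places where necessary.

x_1* = 10.3958

Let x_1' = x_1−8, x_2' = x_2−20. MRS = (1/3)·x_2'/x_1' = p_1/p_2.
Substituting into the budget: x_1* = 8 + 0.25·(m − 8·p_1 − 20·p_2)/p_1, and x_2* = 20 + 0.75·(…)/p_2.
Discretionary income = 251 − 8·12 − 20·2 = 115; x_1* = 8 + 0.25·115/12 = 10.3958.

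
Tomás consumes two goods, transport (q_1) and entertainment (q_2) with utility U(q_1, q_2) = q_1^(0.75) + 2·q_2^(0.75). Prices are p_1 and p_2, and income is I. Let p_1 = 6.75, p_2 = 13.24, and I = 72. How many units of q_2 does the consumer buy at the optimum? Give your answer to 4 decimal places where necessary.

q_2* = 3.6952

From the CES first-order condition, (1/2)·(q_2/q_1)^(0.25) = p_1/p_2.
Solve for the ratio: q_2/q_1 = [2·p_1/p_2]^(4).
With the ratio pinned down, the budget gives q_1* = I/(p_1 + p_2·(q_2/q_1)) and q_2* = (q_2/q_1)·q_1*.
Numerically q_2/q_1 = 1.080894, so q_1* = 72/(6.75 + 13.24·1.080894) = 3.4186 and q_2* = 1.080894·3.4186 = 3.6952.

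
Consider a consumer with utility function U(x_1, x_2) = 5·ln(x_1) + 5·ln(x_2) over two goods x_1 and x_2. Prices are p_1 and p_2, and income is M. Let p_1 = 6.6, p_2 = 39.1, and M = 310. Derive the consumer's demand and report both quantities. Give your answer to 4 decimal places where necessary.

x_1* = 23.4848, x_2* = 3.9642

Tangency: MRS = x_2/x_1 = p_1/p_2.
Rearranging, p_2·x_2 = p_1·x_1. Substituting into the budget gives p_1·x_1·(1 + 1) = M.
Demand: x_1*(p_1,p_2,M) = 0.5·M/p_1 and x_2* = 0.5·M/p_2.
At p_1=6.6, p_2=39.1, M=310: x_1* = 0.5·310/6.6 = 23.4848, x_2* = 3.9642.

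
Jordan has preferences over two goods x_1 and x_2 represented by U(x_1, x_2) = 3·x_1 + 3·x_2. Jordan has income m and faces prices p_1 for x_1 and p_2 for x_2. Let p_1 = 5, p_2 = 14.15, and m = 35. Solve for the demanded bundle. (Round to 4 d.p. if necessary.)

x_1* = 7, x_2* = 0

Numerically: x_1* = 7, x_2* = 0.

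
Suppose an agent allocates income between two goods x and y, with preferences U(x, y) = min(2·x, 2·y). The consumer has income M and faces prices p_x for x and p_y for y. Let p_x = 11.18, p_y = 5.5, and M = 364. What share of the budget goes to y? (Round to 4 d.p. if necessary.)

With perfect complements, no substitution: consume in ratio x:y = 2:2.
Budget: p_x·x + p_y·x = M, so (2·p_x + 2·p_y)·x = 2·M.
Demand: x*(p_x,p_y,M) = 2·M/(2·p_x + 2·p_y), y* = 2·M/(2·p_x + 2·p_y).
Here 2·11.18 + 2·5.5 = 33.36, giving x* = 21.8225 and y* = 21.8225.
Expenditure on y: 5.5·21.8225 = 120.024; share = 0.3297.

share on y = 0.3297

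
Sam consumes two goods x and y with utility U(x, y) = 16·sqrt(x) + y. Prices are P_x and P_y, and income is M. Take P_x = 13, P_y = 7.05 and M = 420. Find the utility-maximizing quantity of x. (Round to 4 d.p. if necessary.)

Solve: √x = 8·P_y/P_x, so x*(P_x,P_y) = (8·P_y/P_x)², and y* = (M − P_x·x*)/P_y.
Plugging in: x* = (8·7.05/13)² = 18.8222.

x* = 18.8222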